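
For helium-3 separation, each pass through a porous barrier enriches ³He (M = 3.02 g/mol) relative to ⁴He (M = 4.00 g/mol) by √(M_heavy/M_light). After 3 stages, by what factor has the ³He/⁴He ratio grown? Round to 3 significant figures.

After 3 stages the ratio has grown by (√(4.00/3.02))^3 = (4.00/3.02)^(3/2).
= 1.32450^(3/2) = 1.52.

1.52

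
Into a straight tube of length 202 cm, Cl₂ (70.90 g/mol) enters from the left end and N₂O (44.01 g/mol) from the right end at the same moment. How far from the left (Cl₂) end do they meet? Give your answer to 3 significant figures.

Graham's law gives d_Cl₂/d_N₂O = rate_Cl₂/rate_N₂O = √(M_N₂O/M_Cl₂) = √(44.01/70.90) = 0.7879.
With d_Cl₂ + d_N₂O = 202 cm, d_N₂O = 202/(1 + 0.7879) = 113.0 cm.
d_Cl₂ = 202 − 113.0 = 89.0 cm.

89.0 cm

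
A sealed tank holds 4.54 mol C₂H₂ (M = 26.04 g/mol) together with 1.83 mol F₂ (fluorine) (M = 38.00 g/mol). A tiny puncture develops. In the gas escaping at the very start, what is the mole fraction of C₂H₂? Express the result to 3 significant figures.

The effusion rate of species i is ∝ p_i/√M_i ∝ n_i/√M_i.
So x_C₂H₂ in the escaping gas = (n_C₂H₂/√M_C₂H₂) / Σ(n_i/√M_i)
= (4.54/√26.04) / (4.54/√26.04 + 1.83/√38.00) = 0.8897/(0.8897 + 0.2969) = 0.750.

0.750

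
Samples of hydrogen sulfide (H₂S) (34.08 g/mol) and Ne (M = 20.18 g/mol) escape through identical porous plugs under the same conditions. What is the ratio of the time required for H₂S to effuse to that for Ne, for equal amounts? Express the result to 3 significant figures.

From Graham's law, t_H₂S/t_Ne = √(M_H₂S/M_Ne) = √(34.08/20.18) = √1.689 = 1.30.

1.30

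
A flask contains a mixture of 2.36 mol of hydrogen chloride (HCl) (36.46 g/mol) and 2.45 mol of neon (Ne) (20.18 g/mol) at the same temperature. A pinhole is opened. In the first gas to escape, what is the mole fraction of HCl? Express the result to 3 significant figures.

0.417

Each component's effusion rate ∝ (its partial pressure)·(1/√M) ∝ n_i/√M_i.
Mole fraction of HCl in the effusate = (n_HCl/√M_HCl) / (n_HCl/√M_HCl + n_Ne/√M_Ne)
= (2.36/√36.46) / (2.36/√36.46 + 2.45/√20.18) = 0.3908/(0.3908 + 0.5454) = 0.417.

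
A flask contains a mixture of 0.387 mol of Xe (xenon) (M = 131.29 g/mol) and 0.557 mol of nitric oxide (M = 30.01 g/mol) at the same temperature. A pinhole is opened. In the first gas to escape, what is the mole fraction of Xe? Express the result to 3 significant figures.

Each component's effusion rate ∝ (its partial pressure)·(1/√M) ∝ n_i/√M_i.
So x_Xe in the escaping gas = (n_Xe/√M_Xe) / Σ(n_i/√M_i)
= (0.387/√131.29) / (0.387/√131.29 + 0.557/√30.01) = 0.03377/(0.03377 + 0.1017) = 0.249.

0.249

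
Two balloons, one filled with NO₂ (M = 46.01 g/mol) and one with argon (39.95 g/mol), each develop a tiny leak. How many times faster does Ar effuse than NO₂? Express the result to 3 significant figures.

Since effusion rate ∝ 1/√M, rate_Ar/rate_NO₂ = √(M_NO₂/M_Ar) = √(46.01/39.95) = √1.152 = 1.07.

1.07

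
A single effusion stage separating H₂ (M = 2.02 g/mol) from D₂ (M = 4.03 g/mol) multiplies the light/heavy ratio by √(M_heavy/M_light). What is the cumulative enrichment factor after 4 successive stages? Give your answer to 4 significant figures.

3.980

The single-stage factor is √(M_heavy/M_light), so 4 stages give [√(4.03/2.02)]^4 = (4.03/2.02)^(4/2).
= 1.99505^2 = 3.980.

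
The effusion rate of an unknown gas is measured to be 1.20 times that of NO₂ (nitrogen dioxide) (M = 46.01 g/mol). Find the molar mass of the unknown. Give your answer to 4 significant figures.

Since effusion rate ∝ 1/√M, rate_X/rate_NO₂ = √(M_NO₂/M_X).
1.20 = √(46.01/M_X)
M_X = 46.01 / 1.20² = 46.01 / 1.440 = 31.95 g/mol

31.95 g/mol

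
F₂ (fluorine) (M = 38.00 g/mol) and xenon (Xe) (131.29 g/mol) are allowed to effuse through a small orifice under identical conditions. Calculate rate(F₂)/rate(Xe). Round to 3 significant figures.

Using Graham's law: rate_F₂/rate_Xe = √(M_Xe/M_F₂) = √(131.29/38.00) = √3.455 = 1.86.

1.86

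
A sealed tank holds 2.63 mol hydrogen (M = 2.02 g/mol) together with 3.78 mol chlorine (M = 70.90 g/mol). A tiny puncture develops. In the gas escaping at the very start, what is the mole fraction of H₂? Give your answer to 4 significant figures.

Each component's effusion rate ∝ (its partial pressure)·(1/√M) ∝ n_i/√M_i.
So x_H₂ in the escaping gas = (n_H₂/√M_H₂) / Σ(n_i/√M_i)
= (2.63/√2.02) / (2.63/√2.02 + 3.78/√70.90) = 1.850/(1.850 + 0.4489) = 0.8048.

0.8048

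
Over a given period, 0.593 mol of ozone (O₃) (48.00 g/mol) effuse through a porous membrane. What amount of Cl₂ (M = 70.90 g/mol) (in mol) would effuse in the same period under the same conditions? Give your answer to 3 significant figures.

From Graham's law, rate_Cl₂/rate_O₃ = √(M_O₃/M_Cl₂) = √(48.00/70.90) = √0.6770 = 0.8228.
So the amount for Cl₂ is 0.593 × 0.8228 = 0.488 mol.

0.488 mol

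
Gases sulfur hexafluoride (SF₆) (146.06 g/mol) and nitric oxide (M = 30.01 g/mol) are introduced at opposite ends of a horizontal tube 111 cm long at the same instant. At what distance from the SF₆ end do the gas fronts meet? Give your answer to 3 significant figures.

34.6 cm

The fronts meet when d_SF₆ + d_NO = L with d_SF₆/d_NO = √(M_NO/M_SF₆) (Graham's law). Here √(M_NO/M_SF₆) = √(30.01/146.06) = 0.4533.
With d_SF₆ + d_NO = 111 cm, d_NO = 111/(1 + 0.4533) = 76.38 cm.
d_SF₆ = 111 − 76.38 = 34.6 cm.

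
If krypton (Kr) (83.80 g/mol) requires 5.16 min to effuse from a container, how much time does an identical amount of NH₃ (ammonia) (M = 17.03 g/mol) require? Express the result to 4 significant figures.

Graham's law gives t_NH₃/t_Kr = √(M_NH₃/M_Kr) = √(17.03/83.80) = √0.2032 = 0.4508.
So the time for NH₃ is 5.16 × 0.4508 = 2.326 min.

2.326 min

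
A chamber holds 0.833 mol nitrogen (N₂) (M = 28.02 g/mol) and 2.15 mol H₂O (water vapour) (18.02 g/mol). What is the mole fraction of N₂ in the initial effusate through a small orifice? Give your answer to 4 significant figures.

0.2371

Effusion rate of each component ∝ n_i/√M_i (partial pressure × 1/√M).
x_N₂(eff) = (n_N₂/√M_N₂) / (n_N₂/√M_N₂ + n_H₂O/√M_H₂O)
= (0.833/√28.02) / (0.833/√28.02 + 2.15/√18.02) = 0.1574/(0.1574 + 0.5065) = 0.2371.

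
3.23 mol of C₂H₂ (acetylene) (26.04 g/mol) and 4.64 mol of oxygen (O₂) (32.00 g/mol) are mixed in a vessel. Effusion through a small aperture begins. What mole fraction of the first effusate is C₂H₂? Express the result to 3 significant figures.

Rate_i ∝ x_i/√M_i (Graham's law weighted by mole fraction), so the effusate composition follows n_i/√M_i.
So x_C₂H₂ in the escaping gas = (n_C₂H₂/√M_C₂H₂) / Σ(n_i/√M_i)
= (3.23/√26.04) / (3.23/√26.04 + 4.64/√32.00) = 0.6330/(0.6330 + 0.8202) = 0.436.

0.436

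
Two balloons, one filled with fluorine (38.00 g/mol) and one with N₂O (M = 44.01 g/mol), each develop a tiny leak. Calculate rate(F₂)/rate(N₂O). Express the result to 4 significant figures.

1.076

Since effusion rate ∝ 1/√M, rate_F₂/rate_N₂O = √(M_N₂O/M_F₂) = √(44.01/38.00) = √1.158 = 1.076.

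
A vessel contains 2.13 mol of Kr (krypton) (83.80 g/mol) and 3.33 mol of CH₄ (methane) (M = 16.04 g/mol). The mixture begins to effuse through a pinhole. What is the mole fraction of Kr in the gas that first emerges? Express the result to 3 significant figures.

0.219

The effusion rate of species i is ∝ p_i/√M_i ∝ n_i/√M_i.
Mole fraction of Kr in the effusate = (n_Kr/√M_Kr) / (n_Kr/√M_Kr + n_CH₄/√M_CH₄)
= (2.13/√83.80) / (2.13/√83.80 + 3.33/√16.04) = 0.2327/(0.2327 + 0.8315) = 0.219.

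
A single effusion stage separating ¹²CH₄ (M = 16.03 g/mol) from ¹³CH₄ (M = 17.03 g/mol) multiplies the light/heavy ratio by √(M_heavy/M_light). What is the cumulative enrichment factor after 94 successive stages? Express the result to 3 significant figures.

17.2

After 94 stages the ratio has grown by (√(17.03/16.03))^94 = (17.03/16.03)^(94/2).
= 1.06238^47 = 17.2.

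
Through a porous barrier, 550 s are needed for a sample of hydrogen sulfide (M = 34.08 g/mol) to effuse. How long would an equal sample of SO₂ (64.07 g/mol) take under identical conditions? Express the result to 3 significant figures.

754 s

Using Graham's law: t_SO₂/t_H₂S = √(M_SO₂/M_H₂S) = √(64.07/34.08) = √1.880 = 1.371.
So the time for SO₂ is 550 × 1.371 = 754 s.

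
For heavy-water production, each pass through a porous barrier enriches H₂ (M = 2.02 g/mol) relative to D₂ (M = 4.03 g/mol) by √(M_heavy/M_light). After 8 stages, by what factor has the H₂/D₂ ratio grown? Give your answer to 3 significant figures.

15.8

After 8 stages the ratio has grown by (√(4.03/2.02))^8 = (4.03/2.02)^(8/2).
= 1.99505^4 = 15.8.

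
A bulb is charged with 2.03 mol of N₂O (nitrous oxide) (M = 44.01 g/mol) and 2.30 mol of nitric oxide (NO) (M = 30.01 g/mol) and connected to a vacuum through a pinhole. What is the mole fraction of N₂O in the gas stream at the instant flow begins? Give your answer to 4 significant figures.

Effusion rate of each component ∝ n_i/√M_i (partial pressure × 1/√M).
So x_N₂O in the escaping gas = (n_N₂O/√M_N₂O) / Σ(n_i/√M_i)
= (2.03/√44.01) / (2.03/√44.01 + 2.30/√30.01) = 0.3060/(0.3060 + 0.4199) = 0.4216.

0.4216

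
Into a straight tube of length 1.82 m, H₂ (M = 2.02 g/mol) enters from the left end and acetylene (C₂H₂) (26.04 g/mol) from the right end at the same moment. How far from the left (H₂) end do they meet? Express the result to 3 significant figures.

Graham's law gives d_H₂/d_C₂H₂ = rate_H₂/rate_C₂H₂ = √(M_C₂H₂/M_H₂) = √(26.04/2.02) = 3.590.
With d_H₂ + d_C₂H₂ = 1.82 m, d_C₂H₂ = 1.82/(1 + 3.590) = 0.3965 m.
d_H₂ = 1.82 − 0.3965 = 1.42 m.

1.42 m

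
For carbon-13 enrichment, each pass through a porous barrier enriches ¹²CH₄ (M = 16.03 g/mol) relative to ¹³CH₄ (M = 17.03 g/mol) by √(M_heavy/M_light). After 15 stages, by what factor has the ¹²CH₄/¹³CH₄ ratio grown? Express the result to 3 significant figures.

The single-stage factor is √(M_heavy/M_light), so 15 stages give [√(17.03/16.03)]^15 = (17.03/16.03)^(15/2).
= 1.06238^(15/2) = 1.57.

1.57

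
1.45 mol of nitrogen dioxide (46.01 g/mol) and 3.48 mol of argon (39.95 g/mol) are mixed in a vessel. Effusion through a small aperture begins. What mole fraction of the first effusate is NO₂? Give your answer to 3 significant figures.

Effusion rate of each component ∝ n_i/√M_i (partial pressure × 1/√M).
Mole fraction of NO₂ in the effusate = (n_NO₂/√M_NO₂) / (n_NO₂/√M_NO₂ + n_Ar/√M_Ar)
= (1.45/√46.01) / (1.45/√46.01 + 3.48/√39.95) = 0.2138/(0.2138 + 0.5506) = 0.280.

0.280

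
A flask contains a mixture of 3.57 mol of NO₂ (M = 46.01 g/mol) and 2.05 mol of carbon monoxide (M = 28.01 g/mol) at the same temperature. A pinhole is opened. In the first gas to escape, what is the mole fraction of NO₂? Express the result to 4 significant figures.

0.5760

Each component's effusion rate ∝ (its partial pressure)·(1/√M) ∝ n_i/√M_i.
x_NO₂(eff) = (n_NO₂/√M_NO₂) / (n_NO₂/√M_NO₂ + n_CO/√M_CO)
= (3.57/√46.01) / (3.57/√46.01 + 2.05/√28.01) = 0.5263/(0.5263 + 0.3873) = 0.5760.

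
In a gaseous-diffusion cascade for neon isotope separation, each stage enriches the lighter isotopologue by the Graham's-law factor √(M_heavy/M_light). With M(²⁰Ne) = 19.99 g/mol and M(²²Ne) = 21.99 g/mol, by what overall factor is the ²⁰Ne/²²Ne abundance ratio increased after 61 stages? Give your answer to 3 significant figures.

18.3

The single-stage factor is √(M_heavy/M_light), so 61 stages give [√(21.99/19.99)]^61 = (21.99/19.99)^(61/2).
= 1.10005^(61/2) = 18.3.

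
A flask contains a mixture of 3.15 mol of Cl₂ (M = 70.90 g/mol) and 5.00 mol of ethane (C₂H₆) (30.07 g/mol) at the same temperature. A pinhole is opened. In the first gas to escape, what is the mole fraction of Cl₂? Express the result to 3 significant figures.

The effusion rate of species i is ∝ p_i/√M_i ∝ n_i/√M_i.
Mole fraction of Cl₂ in the effusate = (n_Cl₂/√M_Cl₂) / (n_Cl₂/√M_Cl₂ + n_C₂H₆/√M_C₂H₆)
= (3.15/√70.90) / (3.15/√70.90 + 5.00/√30.07) = 0.3741/(0.3741 + 0.9118) = 0.291.

0.291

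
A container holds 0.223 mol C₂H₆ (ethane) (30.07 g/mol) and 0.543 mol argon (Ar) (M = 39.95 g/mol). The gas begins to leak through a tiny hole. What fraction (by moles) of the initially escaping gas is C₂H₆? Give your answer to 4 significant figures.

Rate_i ∝ x_i/√M_i (Graham's law weighted by mole fraction), so the effusate composition follows n_i/√M_i.
Mole fraction of C₂H₆ in the effusate = (n_C₂H₆/√M_C₂H₆) / (n_C₂H₆/√M_C₂H₆ + n_Ar/√M_Ar)
= (0.223/√30.07) / (0.223/√30.07 + 0.543/√39.95) = 0.04067/(0.04067 + 0.08591) = 0.3213.

0.3213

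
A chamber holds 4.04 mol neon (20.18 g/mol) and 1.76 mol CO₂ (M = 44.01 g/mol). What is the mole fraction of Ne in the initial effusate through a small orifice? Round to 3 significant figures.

0.772

Rate_i ∝ x_i/√M_i (Graham's law weighted by mole fraction), so the effusate composition follows n_i/√M_i.
Mole fraction of Ne in the effusate = (n_Ne/√M_Ne) / (n_Ne/√M_Ne + n_CO₂/√M_CO₂)
= (4.04/√20.18) / (4.04/√20.18 + 1.76/√44.01) = 0.8993/(0.8993 + 0.2653) = 0.772.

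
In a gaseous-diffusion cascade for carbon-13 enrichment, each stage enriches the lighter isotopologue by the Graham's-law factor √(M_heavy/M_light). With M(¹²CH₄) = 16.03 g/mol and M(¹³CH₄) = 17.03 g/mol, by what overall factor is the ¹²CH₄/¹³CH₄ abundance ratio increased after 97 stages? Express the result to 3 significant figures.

18.8

After 97 stages the ratio has grown by (√(17.03/16.03))^97 = (17.03/16.03)^(97/2).
= 1.06238^(97/2) = 18.8.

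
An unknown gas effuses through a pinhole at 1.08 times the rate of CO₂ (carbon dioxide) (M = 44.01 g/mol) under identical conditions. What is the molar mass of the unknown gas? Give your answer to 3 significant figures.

Since effusion rate ∝ 1/√M, rate_X/rate_CO₂ = √(M_CO₂/M_X).
1.08 = √(44.01/M_X)
M_X = 44.01 / 1.08² = 44.01 / 1.166 = 37.7 g/mol

37.7 g/mol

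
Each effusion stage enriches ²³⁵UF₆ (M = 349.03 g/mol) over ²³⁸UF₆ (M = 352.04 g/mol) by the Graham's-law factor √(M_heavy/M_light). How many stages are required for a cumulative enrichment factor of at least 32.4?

With α = √(352.04/349.03) per stage, ln α = ½ ln(1.00862) = 0.004293.
Need α^N ≥ 32.4 ⇒ N ≥ ln(32.4) / ln α = 3.478 / 0.004293 = 810.11.
Rounding up, N = 811 stages.

811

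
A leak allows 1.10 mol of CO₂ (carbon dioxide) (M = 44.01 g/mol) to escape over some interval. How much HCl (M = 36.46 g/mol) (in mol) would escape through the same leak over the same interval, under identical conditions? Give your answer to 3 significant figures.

Graham's law gives rate_HCl/rate_CO₂ = √(M_CO₂/M_HCl) = √(44.01/36.46) = √1.207 = 1.099.
So the amount for HCl is 1.10 × 1.099 = 1.21 mol.

1.21 mol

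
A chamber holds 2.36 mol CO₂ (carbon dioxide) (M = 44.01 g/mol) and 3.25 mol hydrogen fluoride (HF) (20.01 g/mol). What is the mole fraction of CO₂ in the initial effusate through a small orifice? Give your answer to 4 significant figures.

Effusion rate of each component ∝ n_i/√M_i (partial pressure × 1/√M).
Mole fraction of CO₂ in the effusate = (n_CO₂/√M_CO₂) / (n_CO₂/√M_CO₂ + n_HF/√M_HF)
= (2.36/√44.01) / (2.36/√44.01 + 3.25/√20.01) = 0.3557/(0.3557 + 0.7265) = 0.3287.

0.3287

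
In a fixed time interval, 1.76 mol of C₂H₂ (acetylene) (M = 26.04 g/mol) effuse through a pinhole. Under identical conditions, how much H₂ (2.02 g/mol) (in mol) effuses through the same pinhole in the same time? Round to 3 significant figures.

6.32 mol

Since effusion rate ∝ 1/√M, rate_H₂/rate_C₂H₂ = √(M_C₂H₂/M_H₂) = √(26.04/2.02) = √12.89 = 3.590.
So the amount for H₂ is 1.76 × 3.590 = 6.32 mol.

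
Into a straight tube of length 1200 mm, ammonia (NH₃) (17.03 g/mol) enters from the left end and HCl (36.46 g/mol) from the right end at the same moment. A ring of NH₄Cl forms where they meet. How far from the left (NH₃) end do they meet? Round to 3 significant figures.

In equal time, each gas travels a distance ∝ its rate ∝ 1/√M, so d_NH₃/d_HCl = √(M_HCl/M_NH₃) = √(36.46/17.03) = 1.463.
With d_NH₃ + d_HCl = 1200 mm, d_HCl = 1200/(1 + 1.463) = 487.2 mm.
d_NH₃ = 1200 − 487.2 = 713 mm.

713 mm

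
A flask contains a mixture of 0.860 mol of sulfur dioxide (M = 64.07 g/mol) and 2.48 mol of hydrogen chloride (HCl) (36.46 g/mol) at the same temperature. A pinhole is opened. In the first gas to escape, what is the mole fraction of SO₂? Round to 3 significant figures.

0.207

Effusion rate of each component ∝ n_i/√M_i (partial pressure × 1/√M).
x_SO₂(eff) = (n_SO₂/√M_SO₂) / (n_SO₂/√M_SO₂ + n_HCl/√M_HCl)
= (0.860/√64.07) / (0.860/√64.07 + 2.48/√36.46) = 0.1074/(0.1074 + 0.4107) = 0.207.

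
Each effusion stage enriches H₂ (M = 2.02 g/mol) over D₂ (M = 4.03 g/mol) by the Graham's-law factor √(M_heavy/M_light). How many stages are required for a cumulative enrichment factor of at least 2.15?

3

Per stage α = (4.03/2.02)^(1/2) = 1.99505^0.5, giving ln α = 0.3453.
Need α^N ≥ 2.15 ⇒ N ≥ ln(2.15) / ln α = 0.7655 / 0.3453 = 2.22.
Rounding up, N = 3 stages.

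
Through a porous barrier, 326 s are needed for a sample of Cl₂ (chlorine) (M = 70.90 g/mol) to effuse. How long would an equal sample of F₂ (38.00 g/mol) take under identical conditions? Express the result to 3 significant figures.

239 s

From Graham's law, t_F₂/t_Cl₂ = √(M_F₂/M_Cl₂) = √(38.00/70.90) = √0.5360 = 0.7321.
So the time for F₂ is 326 × 0.7321 = 239 s.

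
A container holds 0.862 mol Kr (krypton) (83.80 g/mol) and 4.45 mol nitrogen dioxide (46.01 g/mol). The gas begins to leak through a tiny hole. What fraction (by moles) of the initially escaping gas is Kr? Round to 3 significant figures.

Each component's effusion rate ∝ (its partial pressure)·(1/√M) ∝ n_i/√M_i.
So x_Kr in the escaping gas = (n_Kr/√M_Kr) / Σ(n_i/√M_i)
= (0.862/√83.80) / (0.862/√83.80 + 4.45/√46.01) = 0.09416/(0.09416 + 0.6560) = 0.126.

0.126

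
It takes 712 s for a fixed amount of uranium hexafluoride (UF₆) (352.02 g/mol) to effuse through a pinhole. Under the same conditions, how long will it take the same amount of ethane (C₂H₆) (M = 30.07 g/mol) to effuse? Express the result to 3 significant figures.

By Graham's law, t_C₂H₆/t_UF₆ = √(M_C₂H₆/M_UF₆) = √(30.07/352.02) = √0.08542 = 0.2923.
So the time for C₂H₆ is 712 × 0.2923 = 208 s.

208 s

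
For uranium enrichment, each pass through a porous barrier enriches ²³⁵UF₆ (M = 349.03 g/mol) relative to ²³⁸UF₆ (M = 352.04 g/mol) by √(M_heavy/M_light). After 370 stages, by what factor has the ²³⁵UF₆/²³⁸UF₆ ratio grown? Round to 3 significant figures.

4.90

The single-stage factor is √(M_heavy/M_light), so 370 stages give [√(352.04/349.03)]^370 = (352.04/349.03)^(370/2).
= 1.00862^185 = 4.90.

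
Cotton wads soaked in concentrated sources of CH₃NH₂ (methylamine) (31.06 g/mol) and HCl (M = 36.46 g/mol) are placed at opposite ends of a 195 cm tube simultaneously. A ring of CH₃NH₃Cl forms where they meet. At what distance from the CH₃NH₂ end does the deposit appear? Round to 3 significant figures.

Graham's law gives d_CH₃NH₂/d_HCl = rate_CH₃NH₂/rate_HCl = √(M_HCl/M_CH₃NH₂) = √(36.46/31.06) = 1.083.
With d_CH₃NH₂ + d_HCl = 195 cm, d_HCl = 195/(1 + 1.083) = 93.59 cm.
d_CH₃NH₂ = 195 − 93.59 = 101 cm.

101 cm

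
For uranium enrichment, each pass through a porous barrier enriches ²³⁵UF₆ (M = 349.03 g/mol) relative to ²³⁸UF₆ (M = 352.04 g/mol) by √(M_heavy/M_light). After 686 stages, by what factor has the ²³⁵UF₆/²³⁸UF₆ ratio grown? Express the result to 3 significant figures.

19.0

Each stage multiplies the ratio by α = √(352.04/349.03), so after 686 stages the overall factor is α^686 = (352.04/349.03)^(686/2).
= 1.00862^343 = 19.0.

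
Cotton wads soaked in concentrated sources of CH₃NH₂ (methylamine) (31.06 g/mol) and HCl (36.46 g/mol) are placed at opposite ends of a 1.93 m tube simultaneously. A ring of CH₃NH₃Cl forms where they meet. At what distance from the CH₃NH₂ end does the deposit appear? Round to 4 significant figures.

1.004 m

Graham's law gives d_CH₃NH₂/d_HCl = rate_CH₃NH₂/rate_HCl = √(M_HCl/M_CH₃NH₂) = √(36.46/31.06) = 1.083.
With d_CH₃NH₂ + d_HCl = 1.93 m, d_HCl = 1.93/(1 + 1.083) = 0.9263 m.
d_CH₃NH₂ = 1.93 − 0.9263 = 1.004 m.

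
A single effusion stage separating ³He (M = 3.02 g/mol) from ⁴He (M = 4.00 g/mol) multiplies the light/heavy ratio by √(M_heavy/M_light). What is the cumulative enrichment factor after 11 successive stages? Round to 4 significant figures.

4.691

Each stage multiplies the ratio by α = √(4.00/3.02), so after 11 stages the overall factor is α^11 = (4.00/3.02)^(11/2).
= 1.32450^(11/2) = 4.691.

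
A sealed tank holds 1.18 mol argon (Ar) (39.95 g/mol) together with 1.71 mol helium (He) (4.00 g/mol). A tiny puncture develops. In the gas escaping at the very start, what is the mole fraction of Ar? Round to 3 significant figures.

The effusion rate of species i is ∝ p_i/√M_i ∝ n_i/√M_i.
So x_Ar in the escaping gas = (n_Ar/√M_Ar) / Σ(n_i/√M_i)
= (1.18/√39.95) / (1.18/√39.95 + 1.71/√4.00) = 0.1867/(0.1867 + 0.8550) = 0.179.

0.179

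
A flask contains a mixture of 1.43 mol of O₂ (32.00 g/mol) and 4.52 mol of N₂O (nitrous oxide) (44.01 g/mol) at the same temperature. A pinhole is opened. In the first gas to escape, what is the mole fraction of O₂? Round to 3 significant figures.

0.271

Each component's effusion rate ∝ (its partial pressure)·(1/√M) ∝ n_i/√M_i.
Mole fraction of O₂ in the effusate = (n_O₂/√M_O₂) / (n_O₂/√M_O₂ + n_N₂O/√M_N₂O)
= (1.43/√32.00) / (1.43/√32.00 + 4.52/√44.01) = 0.2528/(0.2528 + 0.6813) = 0.271.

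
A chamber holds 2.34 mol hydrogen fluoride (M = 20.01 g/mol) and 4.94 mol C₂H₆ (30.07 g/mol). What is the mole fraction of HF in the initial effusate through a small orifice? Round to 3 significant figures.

0.367

The effusion rate of species i is ∝ p_i/√M_i ∝ n_i/√M_i.
So x_HF in the escaping gas = (n_HF/√M_HF) / Σ(n_i/√M_i)
= (2.34/√20.01) / (2.34/√20.01 + 4.94/√30.07) = 0.5231/(0.5231 + 0.9009) = 0.367.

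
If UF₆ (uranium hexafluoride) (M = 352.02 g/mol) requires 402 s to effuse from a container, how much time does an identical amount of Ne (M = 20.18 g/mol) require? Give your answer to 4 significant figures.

96.25 s

Using Graham's law: t_Ne/t_UF₆ = √(M_Ne/M_UF₆) = √(20.18/352.02) = √0.05733 = 0.2394.
So the time for Ne is 402 × 0.2394 = 96.25 s.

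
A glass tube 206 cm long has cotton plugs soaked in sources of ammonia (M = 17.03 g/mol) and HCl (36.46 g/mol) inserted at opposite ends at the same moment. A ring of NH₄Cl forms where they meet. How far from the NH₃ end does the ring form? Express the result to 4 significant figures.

122.4 cm

In equal time, each gas travels a distance ∝ its rate ∝ 1/√M, so d_NH₃/d_HCl = √(M_HCl/M_NH₃) = √(36.46/17.03) = 1.463.
With d_NH₃ + d_HCl = 206 cm, d_HCl = 206/(1 + 1.463) = 83.63 cm.
d_NH₃ = 206 − 83.63 = 122.4 cm.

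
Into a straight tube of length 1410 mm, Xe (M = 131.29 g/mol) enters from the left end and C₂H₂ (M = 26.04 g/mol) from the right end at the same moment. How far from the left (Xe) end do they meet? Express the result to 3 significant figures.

In equal time, each gas travels a distance ∝ its rate ∝ 1/√M, so d_Xe/d_C₂H₂ = √(M_C₂H₂/M_Xe) = √(26.04/131.29) = 0.4454.
With d_Xe + d_C₂H₂ = 1410 mm, d_C₂H₂ = 1410/(1 + 0.4454) = 975.5 mm.
d_Xe = 1410 − 975.5 = 434 mm.

434 mm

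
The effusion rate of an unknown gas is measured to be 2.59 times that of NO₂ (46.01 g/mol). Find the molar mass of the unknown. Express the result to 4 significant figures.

Since effusion rate ∝ 1/√M, rate_X/rate_NO₂ = √(M_NO₂/M_X).
2.59 = √(46.01/M_X)
M_X = 46.01 / 2.59² = 46.01 / 6.708 = 6.859 g/mol

6.859 g/mol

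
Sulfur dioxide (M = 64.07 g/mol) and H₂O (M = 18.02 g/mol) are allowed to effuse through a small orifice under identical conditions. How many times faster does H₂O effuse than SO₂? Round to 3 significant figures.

Using Graham's law: rate_H₂O/rate_SO₂ = √(M_SO₂/M_H₂O) = √(64.07/18.02) = √3.555 = 1.89.

1.89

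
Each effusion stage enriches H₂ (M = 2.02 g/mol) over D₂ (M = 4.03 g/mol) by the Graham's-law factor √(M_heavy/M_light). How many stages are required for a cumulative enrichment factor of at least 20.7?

Single-stage factor α = √(4.03/2.02), so ln α = ½ ln(1.99505) = 0.3453.
Need α^N ≥ 20.7 ⇒ N ≥ ln(20.7) / ln α = 3.030 / 0.3453 = 8.77.
So at least 9 stages are needed.

9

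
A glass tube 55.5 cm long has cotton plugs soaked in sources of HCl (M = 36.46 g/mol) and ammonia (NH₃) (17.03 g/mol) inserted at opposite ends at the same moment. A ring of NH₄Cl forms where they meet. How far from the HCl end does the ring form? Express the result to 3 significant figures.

22.5 cm

Distances travelled in equal time are proportional to diffusion rates, so d_HCl/d_NH₃ = √(M_NH₃/M_HCl) = √(17.03/36.46) = 0.6834.
With d_HCl + d_NH₃ = 55.5 cm, d_NH₃ = 55.5/(1 + 0.6834) = 32.97 cm.
d_HCl = 55.5 − 32.97 = 22.5 cm.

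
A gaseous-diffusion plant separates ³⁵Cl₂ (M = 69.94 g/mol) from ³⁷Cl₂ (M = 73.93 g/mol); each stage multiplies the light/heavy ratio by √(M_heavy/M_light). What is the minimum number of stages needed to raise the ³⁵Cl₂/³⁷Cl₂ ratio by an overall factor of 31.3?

125

Single-stage factor α = √(73.93/69.94), so ln α = ½ ln(1.05705) = 0.02774.
Need α^N ≥ 31.3 ⇒ N ≥ ln(31.3) / ln α = 3.444 / 0.02774 = 124.14.
Minimum whole number of stages: N = 125.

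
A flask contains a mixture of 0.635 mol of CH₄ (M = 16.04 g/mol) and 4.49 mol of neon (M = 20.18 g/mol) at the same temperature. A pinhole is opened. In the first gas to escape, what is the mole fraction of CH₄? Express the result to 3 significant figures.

0.137

Effusion rate of each component ∝ n_i/√M_i (partial pressure × 1/√M).
So x_CH₄ in the escaping gas = (n_CH₄/√M_CH₄) / Σ(n_i/√M_i)
= (0.635/√16.04) / (0.635/√16.04 + 4.49/√20.18) = 0.1586/(0.1586 + 0.9995) = 0.137.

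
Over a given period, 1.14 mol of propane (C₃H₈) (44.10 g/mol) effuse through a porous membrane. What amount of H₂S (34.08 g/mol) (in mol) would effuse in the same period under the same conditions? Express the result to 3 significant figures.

Since effusion rate ∝ 1/√M, rate_H₂S/rate_C₃H₈ = √(M_C₃H₈/M_H₂S) = √(44.10/34.08) = √1.294 = 1.138.
So the amount for H₂S is 1.14 × 1.138 = 1.30 mol.

1.30 mol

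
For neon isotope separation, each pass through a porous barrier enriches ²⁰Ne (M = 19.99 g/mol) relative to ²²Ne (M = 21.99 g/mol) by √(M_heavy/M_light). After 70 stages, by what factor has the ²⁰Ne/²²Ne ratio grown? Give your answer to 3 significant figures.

Each stage multiplies the ratio by α = √(21.99/19.99), so after 70 stages the overall factor is α^70 = (21.99/19.99)^(70/2).
= 1.10005^35 = 28.1.

28.1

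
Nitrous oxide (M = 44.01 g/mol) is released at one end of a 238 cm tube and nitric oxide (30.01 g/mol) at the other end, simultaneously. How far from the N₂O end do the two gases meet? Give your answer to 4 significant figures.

107.6 cm

In equal time, each gas travels a distance ∝ its rate ∝ 1/√M, so d_N₂O/d_NO = √(M_NO/M_N₂O) = √(30.01/44.01) = 0.8258.
With d_N₂O + d_NO = 238 cm, d_NO = 238/(1 + 0.8258) = 130.4 cm.
d_N₂O = 238 − 130.4 = 107.6 cm.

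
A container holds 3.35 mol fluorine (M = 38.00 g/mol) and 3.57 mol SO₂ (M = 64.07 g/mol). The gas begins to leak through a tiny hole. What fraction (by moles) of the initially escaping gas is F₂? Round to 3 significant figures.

0.549

Effusion rate of each component ∝ n_i/√M_i (partial pressure × 1/√M).
So x_F₂ in the escaping gas = (n_F₂/√M_F₂) / Σ(n_i/√M_i)
= (3.35/√38.00) / (3.35/√38.00 + 3.57/√64.07) = 0.5434/(0.5434 + 0.4460) = 0.549.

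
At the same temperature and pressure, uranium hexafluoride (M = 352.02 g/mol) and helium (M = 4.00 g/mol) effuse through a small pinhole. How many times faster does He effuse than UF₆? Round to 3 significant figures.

9.38

Using Graham's law: rate_He/rate_UF₆ = √(M_UF₆/M_He) = √(352.02/4.00) = √88.00 = 9.38.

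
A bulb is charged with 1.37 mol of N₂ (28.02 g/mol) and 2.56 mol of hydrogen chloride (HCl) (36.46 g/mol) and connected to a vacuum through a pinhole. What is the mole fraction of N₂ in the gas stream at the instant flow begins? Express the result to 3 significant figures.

Rate_i ∝ x_i/√M_i (Graham's law weighted by mole fraction), so the effusate composition follows n_i/√M_i.
Mole fraction of N₂ in the effusate = (n_N₂/√M_N₂) / (n_N₂/√M_N₂ + n_HCl/√M_HCl)
= (1.37/√28.02) / (1.37/√28.02 + 2.56/√36.46) = 0.2588/(0.2588 + 0.4240) = 0.379.

0.379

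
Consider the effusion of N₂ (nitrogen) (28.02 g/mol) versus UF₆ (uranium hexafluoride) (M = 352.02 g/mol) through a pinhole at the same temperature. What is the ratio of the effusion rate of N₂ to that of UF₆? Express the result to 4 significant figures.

3.544

Graham's law gives rate_N₂/rate_UF₆ = √(M_UF₆/M_N₂) = √(352.02/28.02) = √12.56 = 3.544.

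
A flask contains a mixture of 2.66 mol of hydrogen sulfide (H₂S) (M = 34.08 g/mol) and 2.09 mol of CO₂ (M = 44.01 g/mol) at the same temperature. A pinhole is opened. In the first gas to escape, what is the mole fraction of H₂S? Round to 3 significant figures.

0.591

The effusion rate of species i is ∝ p_i/√M_i ∝ n_i/√M_i.
x_H₂S(eff) = (n_H₂S/√M_H₂S) / (n_H₂S/√M_H₂S + n_CO₂/√M_CO₂)
= (2.66/√34.08) / (2.66/√34.08 + 2.09/√44.01) = 0.4557/(0.4557 + 0.3150) = 0.591.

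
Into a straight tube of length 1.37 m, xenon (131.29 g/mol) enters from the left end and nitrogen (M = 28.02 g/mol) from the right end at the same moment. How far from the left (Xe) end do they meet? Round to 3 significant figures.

In equal time, each gas travels a distance ∝ its rate ∝ 1/√M, so d_Xe/d_N₂ = √(M_N₂/M_Xe) = √(28.02/131.29) = 0.4620.
With d_Xe + d_N₂ = 1.37 m, d_N₂ = 1.37/(1 + 0.4620) = 0.9371 m.
d_Xe = 1.37 − 0.9371 = 0.433 m.

0.433 m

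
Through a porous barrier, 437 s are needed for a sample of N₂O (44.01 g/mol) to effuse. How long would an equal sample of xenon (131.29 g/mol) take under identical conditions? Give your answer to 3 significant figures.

755 s

Graham's law gives t_Xe/t_N₂O = √(M_Xe/M_N₂O) = √(131.29/44.01) = √2.983 = 1.727.
So the time for Xe is 437 × 1.727 = 755 s.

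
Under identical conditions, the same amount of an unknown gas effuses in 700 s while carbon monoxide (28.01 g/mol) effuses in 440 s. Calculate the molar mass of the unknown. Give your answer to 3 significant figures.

70.9 g/mol

Since effusion rate ∝ 1/√M, t_X/t_CO = √(M_X/M_CO).
700/440 = 1.591 = √(M_X/28.01)
M_X = 28.01 × 1.591² = 28.01 × 2.531 = 70.9 g/mol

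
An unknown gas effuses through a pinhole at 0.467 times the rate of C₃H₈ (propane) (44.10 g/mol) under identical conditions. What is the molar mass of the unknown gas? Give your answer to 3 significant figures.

202 g/mol

From Graham's law, rate_X/rate_C₃H₈ = √(M_C₃H₈/M_X).
0.467 = √(44.10/M_X)
M_X = 44.10 / 0.467² = 44.10 / 0.2181 = 202 g/mol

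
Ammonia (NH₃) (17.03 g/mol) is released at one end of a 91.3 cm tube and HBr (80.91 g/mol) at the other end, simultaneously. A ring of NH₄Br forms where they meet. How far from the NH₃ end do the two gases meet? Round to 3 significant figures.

The fronts meet when d_NH₃ + d_HBr = L with d_NH₃/d_HBr = √(M_HBr/M_NH₃) (Graham's law). Here √(M_HBr/M_NH₃) = √(80.91/17.03) = 2.180.
With d_NH₃ + d_HBr = 91.3 cm, d_HBr = 91.3/(1 + 2.180) = 28.71 cm.
d_NH₃ = 91.3 − 28.71 = 62.6 cm.

62.6 cm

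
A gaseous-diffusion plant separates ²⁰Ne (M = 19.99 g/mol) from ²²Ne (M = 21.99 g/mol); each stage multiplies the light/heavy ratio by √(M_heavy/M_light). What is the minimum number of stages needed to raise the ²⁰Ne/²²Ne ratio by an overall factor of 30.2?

72

Single-stage factor α = √(21.99/19.99), so ln α = ½ ln(1.10005) = 0.04768.
Need α^N ≥ 30.2 ⇒ N ≥ ln(30.2) / ln α = 3.408 / 0.04768 = 71.48.
Rounding up, N = 72 stages.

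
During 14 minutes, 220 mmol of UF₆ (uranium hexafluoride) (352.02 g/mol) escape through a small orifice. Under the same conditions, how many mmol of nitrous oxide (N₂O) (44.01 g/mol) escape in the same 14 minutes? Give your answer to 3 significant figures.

622 mmol

Since effusion rate ∝ 1/√M, rate_N₂O/rate_UF₆ = √(M_UF₆/M_N₂O) = √(352.02/44.01) = √7.999 = 2.828.
So the amount for N₂O is 220 × 2.828 = 622 mmol.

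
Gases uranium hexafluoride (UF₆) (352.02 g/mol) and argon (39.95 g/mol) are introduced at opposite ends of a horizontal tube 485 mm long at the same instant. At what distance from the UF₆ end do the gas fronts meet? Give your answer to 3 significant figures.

122 mm

Graham's law gives d_UF₆/d_Ar = rate_UF₆/rate_Ar = √(M_Ar/M_UF₆) = √(39.95/352.02) = 0.3369.
With d_UF₆ + d_Ar = 485 mm, d_Ar = 485/(1 + 0.3369) = 362.8 mm.
d_UF₆ = 485 − 362.8 = 122 mm.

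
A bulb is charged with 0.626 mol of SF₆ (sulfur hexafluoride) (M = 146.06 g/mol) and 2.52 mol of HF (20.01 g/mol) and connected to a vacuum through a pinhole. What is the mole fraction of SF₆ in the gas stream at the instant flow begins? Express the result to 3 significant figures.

0.0842

Effusion rate of each component ∝ n_i/√M_i (partial pressure × 1/√M).
x_SF₆(eff) = (n_SF₆/√M_SF₆) / (n_SF₆/√M_SF₆ + n_HF/√M_HF)
= (0.626/√146.06) / (0.626/√146.06 + 2.52/√20.01) = 0.05180/(0.05180 + 0.5633) = 0.0842.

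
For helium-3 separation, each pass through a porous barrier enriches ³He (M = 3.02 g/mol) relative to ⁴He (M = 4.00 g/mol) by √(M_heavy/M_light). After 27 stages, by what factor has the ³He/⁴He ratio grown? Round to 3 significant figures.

44.4

Each stage multiplies the ratio by α = √(4.00/3.02), so after 27 stages the overall factor is α^27 = (4.00/3.02)^(27/2).
= 1.32450^(27/2) = 44.4.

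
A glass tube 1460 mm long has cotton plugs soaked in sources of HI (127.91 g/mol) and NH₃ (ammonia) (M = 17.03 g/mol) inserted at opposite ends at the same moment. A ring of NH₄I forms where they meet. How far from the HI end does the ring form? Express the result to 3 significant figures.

390 mm

In equal time, each gas travels a distance ∝ its rate ∝ 1/√M, so d_HI/d_NH₃ = √(M_NH₃/M_HI) = √(17.03/127.91) = 0.3649.
With d_HI + d_NH₃ = 1460 mm, d_NH₃ = 1460/(1 + 0.3649) = 1070 mm.
d_HI = 1460 − 1070 = 390 mm.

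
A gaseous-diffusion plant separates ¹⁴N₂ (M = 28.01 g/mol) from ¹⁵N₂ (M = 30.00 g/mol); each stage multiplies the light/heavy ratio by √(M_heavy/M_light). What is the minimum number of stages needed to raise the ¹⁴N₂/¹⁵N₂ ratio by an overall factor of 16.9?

Single-stage factor α = √(30.00/28.01), so ln α = ½ ln(1.07105) = 0.03432.
Need α^N ≥ 16.9 ⇒ N ≥ ln(16.9) / ln α = 2.827 / 0.03432 = 82.39.
So at least 83 stages are needed.

83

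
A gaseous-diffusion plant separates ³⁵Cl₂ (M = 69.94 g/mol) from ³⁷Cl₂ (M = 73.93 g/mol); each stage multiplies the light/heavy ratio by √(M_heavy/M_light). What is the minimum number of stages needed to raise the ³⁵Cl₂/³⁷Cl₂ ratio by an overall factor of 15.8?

Per stage α = (73.93/69.94)^(1/2) = 1.05705^0.5, giving ln α = 0.02774.
Need α^N ≥ 15.8 ⇒ N ≥ ln(15.8) / ln α = 2.760 / 0.02774 = 99.49.
Rounding up, N = 100 stages.

100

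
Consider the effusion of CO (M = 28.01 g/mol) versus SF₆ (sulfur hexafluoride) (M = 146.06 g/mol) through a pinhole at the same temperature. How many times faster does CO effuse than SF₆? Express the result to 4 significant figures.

2.284

Using Graham's law: rate_CO/rate_SF₆ = √(M_SF₆/M_CO) = √(146.06/28.01) = √5.215 = 2.284.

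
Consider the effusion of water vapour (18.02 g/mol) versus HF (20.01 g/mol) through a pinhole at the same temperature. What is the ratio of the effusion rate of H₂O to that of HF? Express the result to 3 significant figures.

1.05

Graham's law gives rate_H₂O/rate_HF = √(M_HF/M_H₂O) = √(20.01/18.02) = √1.110 = 1.05.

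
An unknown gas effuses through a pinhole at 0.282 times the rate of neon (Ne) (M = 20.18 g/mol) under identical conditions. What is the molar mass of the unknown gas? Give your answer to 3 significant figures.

254 g/mol

By Graham's law, rate_X/rate_Ne = √(M_Ne/M_X).
0.282 = √(20.18/M_X)
M_X = 20.18 / 0.282² = 20.18 / 0.07952 = 254 g/mol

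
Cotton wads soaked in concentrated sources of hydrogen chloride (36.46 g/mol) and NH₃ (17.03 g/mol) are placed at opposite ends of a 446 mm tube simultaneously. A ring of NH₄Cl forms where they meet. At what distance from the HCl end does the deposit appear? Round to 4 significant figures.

Graham's law gives d_HCl/d_NH₃ = rate_HCl/rate_NH₃ = √(M_NH₃/M_HCl) = √(17.03/36.46) = 0.6834.
With d_HCl + d_NH₃ = 446 mm, d_NH₃ = 446/(1 + 0.6834) = 264.9 mm.
d_HCl = 446 − 264.9 = 181.1 mm.

181.1 mm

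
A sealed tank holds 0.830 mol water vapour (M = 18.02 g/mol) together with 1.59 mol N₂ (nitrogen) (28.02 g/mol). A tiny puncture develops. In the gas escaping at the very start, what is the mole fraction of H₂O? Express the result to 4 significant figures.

0.3943

Effusion rate of each component ∝ n_i/√M_i (partial pressure × 1/√M).
Mole fraction of H₂O in the effusate = (n_H₂O/√M_H₂O) / (n_H₂O/√M_H₂O + n_N₂/√M_N₂)
= (0.830/√18.02) / (0.830/√18.02 + 1.59/√28.02) = 0.1955/(0.1955 + 0.3004) = 0.3943.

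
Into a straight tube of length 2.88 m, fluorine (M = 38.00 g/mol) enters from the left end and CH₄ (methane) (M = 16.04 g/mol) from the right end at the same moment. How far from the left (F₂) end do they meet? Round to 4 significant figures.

Distances travelled in equal time are proportional to diffusion rates, so d_F₂/d_CH₄ = √(M_CH₄/M_F₂) = √(16.04/38.00) = 0.6497.
With d_F₂ + d_CH₄ = 2.88 m, d_CH₄ = 2.88/(1 + 0.6497) = 1.746 m.
d_F₂ = 2.88 − 1.746 = 1.134 m.

1.134 m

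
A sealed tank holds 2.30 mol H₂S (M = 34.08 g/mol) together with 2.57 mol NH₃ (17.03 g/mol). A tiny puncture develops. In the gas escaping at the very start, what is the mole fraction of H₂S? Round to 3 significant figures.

0.387

Each component's effusion rate ∝ (its partial pressure)·(1/√M) ∝ n_i/√M_i.
x_H₂S(eff) = (n_H₂S/√M_H₂S) / (n_H₂S/√M_H₂S + n_NH₃/√M_NH₃)
= (2.30/√34.08) / (2.30/√34.08 + 2.57/√17.03) = 0.3940/(0.3940 + 0.6228) = 0.387.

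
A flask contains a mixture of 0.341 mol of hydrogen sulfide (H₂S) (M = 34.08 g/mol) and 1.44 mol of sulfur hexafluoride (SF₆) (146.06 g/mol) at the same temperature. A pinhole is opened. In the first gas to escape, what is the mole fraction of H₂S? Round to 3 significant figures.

0.329

Effusion rate of each component ∝ n_i/√M_i (partial pressure × 1/√M).
x_H₂S(eff) = (n_H₂S/√M_H₂S) / (n_H₂S/√M_H₂S + n_SF₆/√M_SF₆)
= (0.341/√34.08) / (0.341/√34.08 + 1.44/√146.06) = 0.05841/(0.05841 + 0.1192) = 0.329.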